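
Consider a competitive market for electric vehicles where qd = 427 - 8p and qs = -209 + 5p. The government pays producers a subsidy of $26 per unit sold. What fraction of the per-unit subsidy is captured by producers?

Producer share = 8/13

Pre-subsidy: 427 - 8p = -209 + 5p gives p* = 636/13, q* = 463/13.
With the subsidy, sellers receive ps = pb + 26 for each unit, where pb is the price buyers pay.
Supply in terms of pb becomes qs = -209 + 5(pb + 26) = -79 + 5pb. Setting this equal to demand: 427 - 8pb = -79 + 5pb, so pb = 506/13.
Sellers receive ps = 506/13 + 26 = 844/13; q' = 427 − 8·(506/13) = 1503/13.
Buyers' price falls by p* − pb = 636/13 − 506/13 = 10; sellers' price rises by ps − p* = 844/13 − 636/13 = 16.
So producers capture 16/26 = 8/13 of each unit of subsidy.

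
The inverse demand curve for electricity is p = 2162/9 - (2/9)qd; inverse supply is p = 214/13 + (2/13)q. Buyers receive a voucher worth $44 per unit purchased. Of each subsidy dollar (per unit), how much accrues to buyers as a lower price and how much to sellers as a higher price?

Pre-subsidy: 2162/9 - (2/9)q = 214/13 + (2/13)q gives q* = 595 and p* = 108.
With the rebate, buyers effectively pay pb = ps − 44, where ps is the price sellers receive.
On the curves, pb = 2162/9 - (2/9)q and ps = 214/13 + (2/13)q; the wedge ps − pb = 44 gives 214/13 + (2/13)q − (2162/9 - (2/9)q) = 44, so q' = 712.
Then pb = 2162/9 − (2/9)·712 = 82 and ps = 214/13 + (2/13)·712 = 126.
Buyers' price falls by p* − pb = 108 − 82 = 26; sellers' price rises by ps − p* = 126 − 108 = 18.

Buyers gain $26 per unit; sellers gain $18 per unit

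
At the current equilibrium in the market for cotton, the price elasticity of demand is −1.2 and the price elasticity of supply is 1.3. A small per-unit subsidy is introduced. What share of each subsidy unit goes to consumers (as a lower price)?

Consumer share = 0.52

For a small subsidy around the equilibrium, the benefit split depends on the relative slopes, which at a point are proportional to the elasticities.
Buyer share = εs/(εs + |εd|) = 1.3/(1.3 + 1.2) = 0.52; seller share = |εd|/(εs + |εd|) = 0.48.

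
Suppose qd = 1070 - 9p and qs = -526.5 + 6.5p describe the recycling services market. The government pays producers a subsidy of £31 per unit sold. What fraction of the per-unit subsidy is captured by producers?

Producer share = 18/31

Pre-subsidy: 1070 - 9p = -526.5 + 6.5p gives p* = 103, q* = 143.
With the subsidy, sellers receive ps = pb + 31 for each unit, where pb is the price buyers pay.
Supply in terms of pb becomes qs = -526.5 + 6.5(pb + 31) = -325 + 6.5pb. Setting this equal to demand: 1070 - 9pb = -325 + 6.5pb, so pb = 90.
Sellers receive ps = 90 + 31 = 121; q' = 1070 − 9·90 = 260.
Buyers' price falls by p* − pb = 103 − 90 = 13; sellers' price rises by ps − p* = 121 − 103 = 18.
So producers capture 18/31 = 18/31 of each unit of subsidy.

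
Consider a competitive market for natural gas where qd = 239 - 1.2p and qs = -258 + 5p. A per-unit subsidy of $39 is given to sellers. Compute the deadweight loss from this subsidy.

Pre-subsidy: 239 - 1.2p = -258 + 5p gives p* = 2485/31, q* = 4427/31.
With the subsidy, sellers receive ps = pb + 39 for each unit, where pb is the price buyers pay.
Supply in terms of pb becomes qs = -258 + 5(pb + 39) = -63 + 5pb. Setting this equal to demand: 239 - 1.2pb = -63 + 5pb, so pb = 1510/31.
Sellers receive ps = 1510/31 + 39 = 2719/31; q' = 239 − 1.2·(1510/31) = 5597/31.
The subsidy expands output by 5597/31 − 4427/31 = 1170/31 past the efficient level; on those units the gap between marginal cost and willingness to pay runs from 0 up to 39.
DWL = ½ × 39 × 1170/31 = 22815/31.

Deadweight loss = 22815/31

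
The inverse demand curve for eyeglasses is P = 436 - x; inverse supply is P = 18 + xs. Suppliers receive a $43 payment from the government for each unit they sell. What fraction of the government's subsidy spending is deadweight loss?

Pre-subsidy: 436 - x = 18 + x gives x* = 209 and P* = 227.
With the subsidy, sellers receive Ps = Pb + 43 for each unit, where Pb is the price buyers pay.
On the curves, Pb = 436 - x and Ps = 18 + x; the wedge Ps − Pb = 43 gives 18 + x − (436 - x) = 43, so x' = 230.5.
Then Pb = 436 − 1·230.5 = 205.5 and Ps = 18 + 1·230.5 = 248.5.
ΔCS = ½(209 + 230.5)(227 − 205.5) = 4724.625; ΔPS = ½(209 + 230.5)(248.5 − 227) = 4724.625.
Government spending = 43 × 230.5 = 9911.5.
DWL = ½ × 43 × (230.5 − 209) = 462.25; fraction = 462.25 / 9911.5 = 43/922.

DWL / government spending = 43/922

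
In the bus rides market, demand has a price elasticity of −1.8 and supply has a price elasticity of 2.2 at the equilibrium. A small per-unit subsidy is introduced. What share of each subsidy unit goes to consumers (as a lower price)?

Consumer share = 0.55

For a small subsidy around the equilibrium, the benefit split depends on the relative slopes, which at a point are proportional to the elasticities.
Buyer share = εs/(εs + |εd|) = 2.2/(2.2 + 1.8) = 0.55; seller share = |εd|/(εs + |εd|) = 0.45.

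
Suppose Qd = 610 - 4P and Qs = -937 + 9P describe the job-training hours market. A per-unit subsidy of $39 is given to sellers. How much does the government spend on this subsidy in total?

Pre-subsidy: 610 - 4P = -937 + 9P gives P* = 119, Q* = 134.
With the subsidy, sellers receive Ps = Pb + 39 for each unit, where Pb is the price buyers pay.
Supply in terms of Pb becomes Qs = -937 + 9(Pb + 39) = -586 + 9Pb. Setting this equal to demand: 610 - 4Pb = -586 + 9Pb, so Pb = 92.
Sellers receive Ps = 92 + 39 = 131; Q' = 610 − 4·92 = 242.
Government outlay = subsidy × quantity = 39 × 242 = 9438.

Government cost = $9438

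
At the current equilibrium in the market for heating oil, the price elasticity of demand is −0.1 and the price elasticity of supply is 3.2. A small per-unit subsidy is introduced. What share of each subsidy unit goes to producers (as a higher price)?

Producer share = 1/33

For a small subsidy around the equilibrium, the benefit split depends on the relative slopes, which at a point are proportional to the elasticities.
Buyer share = εs/(εs + |εd|) = 3.2/(3.2 + 0.1) = 32/33; seller share = |εd|/(εs + |εd|) = 1/33.
So producers capture 1/33 of the subsidy.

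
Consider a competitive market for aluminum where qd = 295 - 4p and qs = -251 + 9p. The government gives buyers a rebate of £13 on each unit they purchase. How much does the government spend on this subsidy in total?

Government cost = £2119

Pre-subsidy: 295 - 4p = -251 + 9p gives p* = 42, q* = 127.
With the rebate, buyers effectively pay pb = ps − 13, where ps is the price sellers receive.
Demand in terms of ps becomes qd = 295 − 4(ps − 13) = 347 - 4ps. Setting this equal to supply: 347 - 4ps = -251 + 9ps, so ps = 46.
Buyers pay pb = 46 − 13 = 33; q' = -251 + 9·46 = 163.
Government outlay = subsidy × quantity = 13 × 163 = 2119.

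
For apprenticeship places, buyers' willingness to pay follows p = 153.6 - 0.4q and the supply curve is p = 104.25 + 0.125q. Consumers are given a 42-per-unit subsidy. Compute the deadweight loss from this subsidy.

Pre-subsidy: 153.6 - 0.4q = 104.25 + 0.125q gives q* = 94 and p* = 116.
With the rebate, buyers effectively pay pb = ps − 42, where ps is the price sellers receive.
On the curves, pb = 153.6 - 0.4q and ps = 104.25 + 0.125q; the wedge ps − pb = 42 gives 104.25 + 0.125q − (153.6 - 0.4q) = 42, so q' = 174.
Then pb = 153.6 − 0.4·174 = 84 and ps = 104.25 + 0.125·174 = 126.
The subsidy expands output by 174 − 94 = 80 past the efficient level; on those units the gap between marginal cost and willingness to pay runs from 0 up to 42.
DWL = ½ × 42 × 80 = 1680.

Deadweight loss = 1680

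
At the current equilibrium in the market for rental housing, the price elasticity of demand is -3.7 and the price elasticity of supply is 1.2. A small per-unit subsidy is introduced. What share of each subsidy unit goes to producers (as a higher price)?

Producer share = 37/49

For a small subsidy around the equilibrium, the benefit split depends on the relative slopes, which at a point are proportional to the elasticities.
Buyer share = εs/(εs + |εd|) = 1.2/(1.2 + 3.7) = 12/49; seller share = |εd|/(εs + |εd|) = 37/49.
So producers capture 37/49 of the subsidy.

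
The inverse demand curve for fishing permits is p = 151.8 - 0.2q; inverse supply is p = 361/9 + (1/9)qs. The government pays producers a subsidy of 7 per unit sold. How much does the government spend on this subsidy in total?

Pre-subsidy: 151.8 - 0.2q = 361/9 + (1/9)q gives q* = 359 and p* = 80.
With the subsidy, sellers receive ps = pb + 7 for each unit, where pb is the price buyers pay.
On the curves, pb = 151.8 - 0.2q and ps = 361/9 + (1/9)q; the wedge ps − pb = 7 gives 361/9 + (1/9)q − (151.8 - 0.2q) = 7, so q' = 381.5.
Then pb = 151.8 − 0.2·381.5 = 75.5 and ps = 361/9 + (1/9)·381.5 = 82.5.
Government outlay = subsidy × quantity = 7 × 381.5 = 2670.5.

Government cost = 2670.5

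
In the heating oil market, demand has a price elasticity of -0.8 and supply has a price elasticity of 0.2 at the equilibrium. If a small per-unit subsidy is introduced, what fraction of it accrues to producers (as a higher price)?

Producer share = 0.8

For a small subsidy around the equilibrium, the benefit split depends on the relative slopes, which at a point are proportional to the elasticities.
Buyer share = εs/(εs + |εd|) = 0.2/(0.2 + 0.8) = 0.2; seller share = |εd|/(εs + |εd|) = 0.8.
So producers capture 0.8 of the subsidy.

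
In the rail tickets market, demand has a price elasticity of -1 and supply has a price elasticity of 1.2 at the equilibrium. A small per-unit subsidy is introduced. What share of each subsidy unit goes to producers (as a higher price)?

For a small subsidy around the equilibrium, the benefit split depends on the relative slopes, which at a point are proportional to the elasticities.
Buyer share = εs/(εs + |εd|) = 1.2/(1.2 + 1) = 6/11; seller share = |εd|/(εs + |εd|) = 5/11.
So producers capture 5/11 of the subsidy.

Producer share = 5/11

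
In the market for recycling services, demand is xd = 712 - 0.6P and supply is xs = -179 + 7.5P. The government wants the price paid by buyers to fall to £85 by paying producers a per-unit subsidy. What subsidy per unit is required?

Required subsidy s = £27 per unit

At a buyer price of 85, quantity demanded is 712 − 0.6·85 = 661.
Sellers supply 661 only when they receive Ps with -179 + 7.5·Ps = 661, i.e. Ps = 112.
s = Ps − Pb = 112 − 85 = 27.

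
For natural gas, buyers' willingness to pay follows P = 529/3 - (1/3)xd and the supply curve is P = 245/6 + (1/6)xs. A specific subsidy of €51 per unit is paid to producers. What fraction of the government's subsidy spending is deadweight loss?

Pre-subsidy: 529/3 - (1/3)x = 245/6 + (1/6)x gives x* = 271 and P* = 86.
With the subsidy, sellers receive Ps = Pb + 51 for each unit, where Pb is the price buyers pay.
On the curves, Pb = 529/3 - (1/3)x and Ps = 245/6 + (1/6)x; the wedge Ps − Pb = 51 gives 245/6 + (1/6)x − (529/3 - (1/3)x) = 51, so x' = 373.
Then Pb = 529/3 − (1/3)·373 = 52 and Ps = 245/6 + (1/6)·373 = 103.
ΔCS = ½(271 + 373)(86 − 52) = 10948; ΔPS = ½(271 + 373)(103 − 86) = 5474.
Government spending = 51 × 373 = 19023.
DWL = ½ × 51 × (373 − 271) = 2601; fraction = 2601 / 19023 = 51/373.

DWL / government spending = 51/373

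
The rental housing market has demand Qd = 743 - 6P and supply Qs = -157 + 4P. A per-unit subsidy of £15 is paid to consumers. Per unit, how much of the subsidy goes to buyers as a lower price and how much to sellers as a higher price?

Pre-subsidy: 743 - 6P = -157 + 4P gives P* = 90, Q* = 203.
With the rebate, buyers effectively pay Pb = Ps − 15, where Ps is the price sellers receive.
Demand in terms of Ps becomes Qd = 743 − 6(Ps − 15) = 833 - 6Ps. Setting this equal to supply: 833 - 6Ps = -157 + 4Ps, so Ps = 99.
Buyers pay Pb = 99 − 15 = 84; Q' = -157 + 4·99 = 239.
Buyers' price falls by P* − Pb = 90 − 84 = 6; sellers' price rises by Ps − P* = 99 − 90 = 9.

Buyers gain £6 per unit; sellers gain £9 per unit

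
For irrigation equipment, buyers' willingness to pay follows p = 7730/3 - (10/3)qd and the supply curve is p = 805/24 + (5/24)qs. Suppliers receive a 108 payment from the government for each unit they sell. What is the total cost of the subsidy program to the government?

Pre-subsidy: 7730/3 - (10/3)q = 805/24 + (5/24)q gives q* = 12207/17 and p* = 9340/51.
With the subsidy, sellers receive ps = pb + 108 for each unit, where pb is the price buyers pay.
On the curves, pb = 7730/3 - (10/3)q and ps = 805/24 + (5/24)q; the wedge ps − pb = 108 gives 805/24 + (5/24)q − (7730/3 - (10/3)q) = 108, so q' = 63627/85.
Then pb = 7730/3 − (10/3)·(63627/85) = 4156/51 and ps = 805/24 + (5/24)·(63627/85) = 9664/51.
Government outlay = subsidy × quantity = 108 × 63627/85 = 6871716/85.

Government cost = 6871716/85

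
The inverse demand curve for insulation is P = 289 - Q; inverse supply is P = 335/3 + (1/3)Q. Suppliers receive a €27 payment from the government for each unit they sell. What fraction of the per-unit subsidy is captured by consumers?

Pre-subsidy: 289 - Q = 335/3 + (1/3)Q gives Q* = 133 and P* = 156.
With the subsidy, sellers receive Ps = Pb + 27 for each unit, where Pb is the price buyers pay.
On the curves, Pb = 289 - Q and Ps = 335/3 + (1/3)Q; the wedge Ps − Pb = 27 gives 335/3 + (1/3)Q − (289 - Q) = 27, so Q' = 153.25.
Then Pb = 289 − 1·153.25 = 135.75 and Ps = 335/3 + (1/3)·153.25 = 162.75.
Buyers' price falls by P* − Pb = 156 − 135.75 = 20.25; sellers' price rises by Ps − P* = 162.75 − 156 = 6.75.
So consumers capture 20.25/27 = 0.75 of each unit of subsidy.

Consumer share = 0.75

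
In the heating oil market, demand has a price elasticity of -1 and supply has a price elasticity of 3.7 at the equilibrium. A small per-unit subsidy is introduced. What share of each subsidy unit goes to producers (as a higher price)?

Producer share = 10/47

For a small subsidy around the equilibrium, the benefit split depends on the relative slopes, which at a point are proportional to the elasticities.
Buyer share = εs/(εs + |εd|) = 3.7/(3.7 + 1) = 37/47; seller share = |εd|/(εs + |εd|) = 10/47.
So producers capture 10/47 of the subsidy.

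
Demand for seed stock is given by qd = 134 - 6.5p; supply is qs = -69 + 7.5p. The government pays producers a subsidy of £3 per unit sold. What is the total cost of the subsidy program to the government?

Government cost = 8433/56

Pre-subsidy: 134 - 6.5p = -69 + 7.5p gives p* = 14.5, q* = 39.75.
With the subsidy, sellers receive ps = pb + 3 for each unit, where pb is the price buyers pay.
Supply in terms of pb becomes qs = -69 + 7.5(pb + 3) = -46.5 + 7.5pb. Setting this equal to demand: 134 - 6.5pb = -46.5 + 7.5pb, so pb = 361/28.
Sellers receive ps = 361/28 + 3 = 445/28; q' = 134 − 6.5·(361/28) = 2811/56.
Government outlay = subsidy × quantity = 3 × 2811/56 = 8433/56.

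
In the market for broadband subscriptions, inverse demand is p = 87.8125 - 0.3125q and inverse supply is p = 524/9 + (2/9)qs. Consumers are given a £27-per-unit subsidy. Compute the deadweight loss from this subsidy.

Pre-subsidy: 87.8125 - 0.3125q = 524/9 + (2/9)q gives q* = 4261/77 and p* = 5430/77.
With the rebate, buyers effectively pay pb = ps − 27, where ps is the price sellers receive.
On the curves, pb = 87.8125 - 0.3125q and ps = 524/9 + (2/9)q; the wedge ps − pb = 27 gives 524/9 + (2/9)q − (87.8125 - 0.3125q) = 27, so q' = 8149/77.
Then pb = 87.8125 − 0.3125·(8149/77) = 4215/77 and ps = 524/9 + (2/9)·(8149/77) = 6294/77.
The subsidy expands output by 8149/77 − 4261/77 = 3888/77 past the efficient level; on those units the gap between marginal cost and willingness to pay runs from 0 up to 27.
DWL = ½ × 27 × 3888/77 = 52488/77.

Deadweight loss = 52488/77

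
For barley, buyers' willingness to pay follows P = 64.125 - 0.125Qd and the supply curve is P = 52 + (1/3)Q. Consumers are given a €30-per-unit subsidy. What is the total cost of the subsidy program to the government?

Government cost = 30330/11

Pre-subsidy: 64.125 - 0.125Q = 52 + (1/3)Q gives Q* = 291/11 and P* = 669/11.
With the rebate, buyers effectively pay Pb = Ps − 30, where Ps is the price sellers receive.
On the curves, Pb = 64.125 - 0.125Q and Ps = 52 + (1/3)Q; the wedge Ps − Pb = 30 gives 52 + (1/3)Q − (64.125 - 0.125Q) = 30, so Q' = 1011/11.
Then Pb = 64.125 − 0.125·(1011/11) = 579/11 and Ps = 52 + (1/3)·(1011/11) = 909/11.
Government outlay = subsidy × quantity = 30 × 1011/11 = 30330/11.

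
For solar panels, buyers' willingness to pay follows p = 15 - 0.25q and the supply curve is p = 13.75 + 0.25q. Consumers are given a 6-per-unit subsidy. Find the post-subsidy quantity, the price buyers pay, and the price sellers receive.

q' = 14.5; buyers pay 11.375; sellers receive 17.375

Pre-subsidy: 15 - 0.25q = 13.75 + 0.25q gives q* = 2.5 and p* = 14.375.
With the rebate, buyers effectively pay pb = ps − 6, where ps is the price sellers receive.
On the curves, pb = 15 - 0.25q and ps = 13.75 + 0.25q; the wedge ps − pb = 6 gives 13.75 + 0.25q − (15 - 0.25q) = 6, so q' = 14.5.
Then pb = 15 − 0.25·14.5 = 11.375 and ps = 13.75 + 0.25·14.5 = 17.375.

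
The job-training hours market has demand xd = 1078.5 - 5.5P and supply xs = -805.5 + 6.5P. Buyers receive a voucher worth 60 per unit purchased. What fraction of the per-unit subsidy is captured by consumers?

Consumer share = 13/24

Pre-subsidy: 1078.5 - 5.5P = -805.5 + 6.5P gives P* = 157, x* = 215.
With the rebate, buyers effectively pay Pb = Ps − 60, where Ps is the price sellers receive.
Demand in terms of Ps becomes xd = 1078.5 − 5.5(Ps − 60) = 1408.5 - 5.5Ps. Setting this equal to supply: 1408.5 - 5.5Ps = -805.5 + 6.5Ps, so Ps = 184.5.
Buyers pay Pb = 184.5 − 60 = 124.5; x' = -805.5 + 6.5·184.5 = 393.75.
Buyers' price falls by P* − Pb = 157 − 124.5 = 32.5; sellers' price rises by Ps − P* = 184.5 − 157 = 27.5.
So consumers capture 32.5/60 = 13/24 of each unit of subsidy.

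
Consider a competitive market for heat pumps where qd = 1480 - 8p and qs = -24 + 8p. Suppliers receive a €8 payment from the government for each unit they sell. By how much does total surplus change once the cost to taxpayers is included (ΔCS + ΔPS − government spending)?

Net change in total surplus = -€128

Pre-subsidy: 1480 - 8p = -24 + 8p gives p* = 94, q* = 728.
With the subsidy, sellers receive ps = pb + 8 for each unit, where pb is the price buyers pay.
Supply in terms of pb becomes qs = -24 + 8(pb + 8) = 40 + 8pb. Setting this equal to demand: 1480 - 8pb = 40 + 8pb, so pb = 90.
Sellers receive ps = 90 + 8 = 98; q' = 1480 − 8·90 = 760.
ΔCS = ½(728 + 760)(94 − 90) = 2976; ΔPS = ½(728 + 760)(98 − 94) = 2976.
Government spending = 8 × 760 = 6080.
Net change = 2976 + 2976 − 6080 = -128. The loss equals the DWL triangle ½·8·32.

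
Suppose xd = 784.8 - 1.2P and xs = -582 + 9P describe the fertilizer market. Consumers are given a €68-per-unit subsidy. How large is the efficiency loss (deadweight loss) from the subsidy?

Deadweight loss = €2448

Pre-subsidy: 784.8 - 1.2P = -582 + 9P gives P* = 134, x* = 624.
With the rebate, buyers effectively pay Pb = Ps − 68, where Ps is the price sellers receive.
Demand in terms of Ps becomes xd = 784.8 − 1.2(Ps − 68) = 866.4 - 1.2Ps. Setting this equal to supply: 866.4 - 1.2Ps = -582 + 9Ps, so Ps = 142.
Buyers pay Pb = 142 − 68 = 74; x' = -582 + 9·142 = 696.
The subsidy expands output by 696 − 624 = 72 past the efficient level; on those units the gap between marginal cost and willingness to pay runs from 0 up to 68.
DWL = ½ × 68 × 72 = 2448.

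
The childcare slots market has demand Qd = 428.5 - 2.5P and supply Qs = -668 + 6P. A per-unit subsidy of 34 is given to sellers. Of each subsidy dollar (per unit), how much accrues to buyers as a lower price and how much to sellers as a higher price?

Buyers gain 24 per unit; sellers gain 10 per unit

Pre-subsidy: 428.5 - 2.5P = -668 + 6P gives P* = 129, Q* = 106.
With the subsidy, sellers receive Ps = Pb + 34 for each unit, where Pb is the price buyers pay.
Supply in terms of Pb becomes Qs = -668 + 6(Pb + 34) = -464 + 6Pb. Setting this equal to demand: 428.5 - 2.5Pb = -464 + 6Pb, so Pb = 105.
Sellers receive Ps = 105 + 34 = 139; Q' = 428.5 − 2.5·105 = 166.
Buyers' price falls by P* − Pb = 129 − 105 = 24; sellers' price rises by Ps − P* = 139 − 129 = 10.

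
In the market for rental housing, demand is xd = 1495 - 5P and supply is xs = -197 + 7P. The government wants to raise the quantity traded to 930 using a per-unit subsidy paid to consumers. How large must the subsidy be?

Required subsidy s = 48 per unit

At x = 930, invert demand for the buyer price: Pb = (1495 − 930)/5 = 113; invert supply for the seller price: Ps = (930 − (-197))/7 = 161.
The subsidy must fill the gap: s = Ps − Pb = 161 − 113 = 48.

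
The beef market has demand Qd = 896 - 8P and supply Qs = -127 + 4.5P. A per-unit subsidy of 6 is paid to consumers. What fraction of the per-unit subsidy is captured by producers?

Pre-subsidy: 896 - 8P = -127 + 4.5P gives P* = 81.84, Q* = 241.28.
With the rebate, buyers effectively pay Pb = Ps − 6, where Ps is the price sellers receive.
Demand in terms of Ps becomes Qd = 896 − 8(Ps − 6) = 944 - 8Ps. Setting this equal to supply: 944 - 8Ps = -127 + 4.5Ps, so Ps = 85.68.
Buyers pay Pb = 85.68 − 6 = 79.68; Q' = -127 + 4.5·85.68 = 258.56.
Buyers' price falls by P* − Pb = 81.84 − 79.68 = 2.16; sellers' price rises by Ps − P* = 85.68 − 81.84 = 3.84.
So producers capture 3.84/6 = 0.64 of each unit of subsidy.

Producer share = 0.64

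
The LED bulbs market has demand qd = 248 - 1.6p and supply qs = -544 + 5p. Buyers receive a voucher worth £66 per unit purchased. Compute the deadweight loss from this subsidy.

Pre-subsidy: 248 - 1.6p = -544 + 5p gives p* = 120, q* = 56.
With the rebate, buyers effectively pay pb = ps − 66, where ps is the price sellers receive.
Demand in terms of ps becomes qd = 248 − 1.6(ps − 66) = 353.6 - 1.6ps. Setting this equal to supply: 353.6 - 1.6ps = -544 + 5ps, so ps = 136.
Buyers pay pb = 136 − 66 = 70; q' = -544 + 5·136 = 136.
The subsidy expands output by 136 − 56 = 80 past the efficient level; on those units the gap between marginal cost and willingness to pay runs from 0 up to 66.
DWL = ½ × 66 × 80 = 2640.

Deadweight loss = £2640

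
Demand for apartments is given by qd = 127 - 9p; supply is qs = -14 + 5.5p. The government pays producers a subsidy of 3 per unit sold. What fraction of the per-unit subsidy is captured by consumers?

Consumer share = 11/29

Pre-subsidy: 127 - 9p = -14 + 5.5p gives p* = 282/29, q* = 1145/29.
With the subsidy, sellers receive ps = pb + 3 for each unit, where pb is the price buyers pay.
Supply in terms of pb becomes qs = -14 + 5.5(pb + 3) = 2.5 + 5.5pb. Setting this equal to demand: 127 - 9pb = 2.5 + 5.5pb, so pb = 249/29.
Sellers receive ps = 249/29 + 3 = 336/29; q' = 127 − 9·(249/29) = 1442/29.
Buyers' price falls by p* − pb = 282/29 − 249/29 = 33/29; sellers' price rises by ps − p* = 336/29 − 282/29 = 54/29.
So consumers capture (33/29)/3 = 11/29 of each unit of subsidy.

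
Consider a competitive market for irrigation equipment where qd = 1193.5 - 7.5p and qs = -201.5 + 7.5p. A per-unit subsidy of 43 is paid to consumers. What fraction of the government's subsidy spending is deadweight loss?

DWL / government spending = 645/5258

Pre-subsidy: 1193.5 - 7.5p = -201.5 + 7.5p gives p* = 93, q* = 496.
With the rebate, buyers effectively pay pb = ps − 43, where ps is the price sellers receive.
Demand in terms of ps becomes qd = 1193.5 − 7.5(ps − 43) = 1516 - 7.5ps. Setting this equal to supply: 1516 - 7.5ps = -201.5 + 7.5ps, so ps = 114.5.
Buyers pay pb = 114.5 − 43 = 71.5; q' = -201.5 + 7.5·114.5 = 657.25.
ΔCS = ½(496 + 657.25)(93 − 71.5) = 12397.4375; ΔPS = ½(496 + 657.25)(114.5 − 93) = 12397.4375.
Government spending = 43 × 657.25 = 28261.75.
DWL = ½ × 43 × (657.25 − 496) = 3466.875; fraction = 3466.875 / 28261.75 = 645/5258.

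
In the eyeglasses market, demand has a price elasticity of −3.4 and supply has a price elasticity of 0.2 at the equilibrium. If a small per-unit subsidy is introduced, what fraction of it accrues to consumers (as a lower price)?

Consumer share = 1/18

For a small subsidy around the equilibrium, the benefit split depends on the relative slopes, which at a point are proportional to the elasticities.
Buyer share = εs/(εs + |εd|) = 0.2/(0.2 + 3.4) = 1/18; seller share = |εd|/(εs + |εd|) = 17/18.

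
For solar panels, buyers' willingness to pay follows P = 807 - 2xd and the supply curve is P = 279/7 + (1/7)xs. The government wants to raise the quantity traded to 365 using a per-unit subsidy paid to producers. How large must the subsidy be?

At x = 365, from the demand curve buyers pay Pb = 807 − 2·365 = 77; from the supply curve sellers need Ps = 279/7 + (1/7)·365 = 92.
The subsidy must fill the gap: s = Ps − Pb = 92 − 77 = 15.

Required subsidy s = 15 per unit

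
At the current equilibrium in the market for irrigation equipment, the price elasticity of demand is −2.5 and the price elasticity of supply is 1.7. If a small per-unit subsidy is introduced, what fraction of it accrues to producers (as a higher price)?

Producer share = 25/42

For a small subsidy around the equilibrium, the benefit split depends on the relative slopes, which at a point are proportional to the elasticities.
Buyer share = εs/(εs + |εd|) = 1.7/(1.7 + 2.5) = 17/42; seller share = |εd|/(εs + |εd|) = 25/42.
So producers capture 25/42 of the subsidy.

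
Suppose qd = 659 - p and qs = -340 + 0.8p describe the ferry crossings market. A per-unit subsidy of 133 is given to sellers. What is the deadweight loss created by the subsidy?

Deadweight loss = 35378/9

Pre-subsidy: 659 - p = -340 + 0.8p gives p* = 555, q* = 104.
With the subsidy, sellers receive ps = pb + 133 for each unit, where pb is the price buyers pay.
Supply in terms of pb becomes qs = -340 + 0.8(pb + 133) = -233.6 + 0.8pb. Setting this equal to demand: 659 - pb = -233.6 + 0.8pb, so pb = 4463/9.
Sellers receive ps = 4463/9 + 133 = 5660/9; q' = 659 − 1·(4463/9) = 1468/9.
The subsidy expands output by 1468/9 − 104 = 532/9 past the efficient level; on those units the gap between marginal cost and willingness to pay runs from 0 up to 133.
DWL = ½ × 133 × 532/9 = 35378/9.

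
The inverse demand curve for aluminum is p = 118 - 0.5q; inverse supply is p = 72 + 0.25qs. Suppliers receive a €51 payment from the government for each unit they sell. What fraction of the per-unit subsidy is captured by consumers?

Pre-subsidy: 118 - 0.5q = 72 + 0.25q gives q* = 184/3 and p* = 262/3.
With the subsidy, sellers receive ps = pb + 51 for each unit, where pb is the price buyers pay.
On the curves, pb = 118 - 0.5q and ps = 72 + 0.25q; the wedge ps − pb = 51 gives 72 + 0.25q − (118 - 0.5q) = 51, so q' = 388/3.
Then pb = 118 − 0.5·(388/3) = 160/3 and ps = 72 + 0.25·(388/3) = 313/3.
Buyers' price falls by p* − pb = 262/3 − 160/3 = 34; sellers' price rises by ps − p* = 313/3 − 262/3 = 17.
So consumers capture 34/51 = 2/3 of each unit of subsidy.

Consumer share = 2/3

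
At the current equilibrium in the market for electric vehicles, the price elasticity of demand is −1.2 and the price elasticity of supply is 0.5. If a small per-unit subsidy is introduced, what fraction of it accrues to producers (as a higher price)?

Producer share = 12/17

For a small subsidy around the equilibrium, the benefit split depends on the relative slopes, which at a point are proportional to the elasticities.
Buyer share = εs/(εs + |εd|) = 0.5/(0.5 + 1.2) = 5/17; seller share = |εd|/(εs + |εd|) = 12/17.
So producers capture 12/17 of the subsidy.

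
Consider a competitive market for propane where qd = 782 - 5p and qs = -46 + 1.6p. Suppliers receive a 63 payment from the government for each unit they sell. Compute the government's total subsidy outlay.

Pre-subsidy: 782 - 5p = -46 + 1.6p gives p* = 1380/11, q* = 1702/11.
With the subsidy, sellers receive ps = pb + 63 for each unit, where pb is the price buyers pay.
Supply in terms of pb becomes qs = -46 + 1.6(pb + 63) = 54.8 + 1.6pb. Setting this equal to demand: 782 - 5pb = 54.8 + 1.6pb, so pb = 1212/11.
Sellers receive ps = 1212/11 + 63 = 1905/11; q' = 782 − 5·(1212/11) = 2542/11.
Government outlay = subsidy × quantity = 63 × 2542/11 = 160146/11.

Government cost = 160146/11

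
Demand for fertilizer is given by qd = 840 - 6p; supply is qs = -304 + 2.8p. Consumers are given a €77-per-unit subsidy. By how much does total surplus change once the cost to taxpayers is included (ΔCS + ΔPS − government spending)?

Pre-subsidy: 840 - 6p = -304 + 2.8p gives p* = 130, q* = 60.
With the rebate, buyers effectively pay pb = ps − 77, where ps is the price sellers receive.
Demand in terms of ps becomes qd = 840 − 6(ps − 77) = 1302 - 6ps. Setting this equal to supply: 1302 - 6ps = -304 + 2.8ps, so ps = 182.5.
Buyers pay pb = 182.5 − 77 = 105.5; q' = -304 + 2.8·182.5 = 207.
ΔCS = ½(60 + 207)(130 − 105.5) = 3270.75; ΔPS = ½(60 + 207)(182.5 − 130) = 7008.75.
Government spending = 77 × 207 = 15939.
Net change = 3270.75 + 7008.75 − 15939 = -5659.5. The loss equals the DWL triangle ½·77·147.

Net change in total surplus = -€5659.5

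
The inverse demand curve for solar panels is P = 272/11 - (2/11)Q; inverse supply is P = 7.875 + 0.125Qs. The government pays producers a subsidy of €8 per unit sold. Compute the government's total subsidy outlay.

Pre-subsidy: 272/11 - (2/11)Q = 7.875 + 0.125Q gives Q* = 1483/27 and P* = 398/27.
With the subsidy, sellers receive Ps = Pb + 8 for each unit, where Pb is the price buyers pay.
On the curves, Pb = 272/11 - (2/11)Q and Ps = 7.875 + 0.125Q; the wedge Ps − Pb = 8 gives 7.875 + 0.125Q − (272/11 - (2/11)Q) = 8, so Q' = 81.
Then Pb = 272/11 − (2/11)·81 = 10 and Ps = 7.875 + 0.125·81 = 18.
Government outlay = subsidy × quantity = 8 × 81 = 648.

Government cost = €648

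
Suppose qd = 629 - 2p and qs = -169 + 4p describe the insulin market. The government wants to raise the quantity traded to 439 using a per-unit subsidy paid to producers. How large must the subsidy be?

At q = 439, invert demand for the buyer price: pb = (629 − 439)/2 = 95; invert supply for the seller price: ps = (439 − (-169))/4 = 152.
The subsidy must fill the gap: s = ps − pb = 152 − 95 = 57.

Required subsidy s = 57 per unit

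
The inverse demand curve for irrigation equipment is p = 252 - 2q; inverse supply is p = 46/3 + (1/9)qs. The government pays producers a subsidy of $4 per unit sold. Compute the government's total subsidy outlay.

Government cost = $456

Pre-subsidy: 252 - 2q = 46/3 + (1/9)q gives q* = 2130/19 and p* = 528/19.
With the subsidy, sellers receive ps = pb + 4 for each unit, where pb is the price buyers pay.
On the curves, pb = 252 - 2q and ps = 46/3 + (1/9)q; the wedge ps − pb = 4 gives 46/3 + (1/9)q − (252 - 2q) = 4, so q' = 114.
Then pb = 252 − 2·114 = 24 and ps = 46/3 + (1/9)·114 = 28.
Government outlay = subsidy × quantity = 4 × 114 = 456.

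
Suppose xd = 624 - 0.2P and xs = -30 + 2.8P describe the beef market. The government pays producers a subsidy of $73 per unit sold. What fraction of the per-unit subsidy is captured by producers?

Pre-subsidy: 624 - 0.2P = -30 + 2.8P gives P* = 218, x* = 580.4.
With the subsidy, sellers receive Ps = Pb + 73 for each unit, where Pb is the price buyers pay.
Supply in terms of Pb becomes xs = -30 + 2.8(Pb + 73) = 174.4 + 2.8Pb. Setting this equal to demand: 624 - 0.2Pb = 174.4 + 2.8Pb, so Pb = 2248/15.
Sellers receive Ps = 2248/15 + 73 = 3343/15; x' = 624 − 0.2·(2248/15) = 44552/75.
Buyers' price falls by P* − Pb = 218 − 2248/15 = 1022/15; sellers' price rises by Ps − P* = 3343/15 − 218 = 73/15.
So producers capture (73/15)/73 = 1/15 of each unit of subsidy.

Producer share = 1/15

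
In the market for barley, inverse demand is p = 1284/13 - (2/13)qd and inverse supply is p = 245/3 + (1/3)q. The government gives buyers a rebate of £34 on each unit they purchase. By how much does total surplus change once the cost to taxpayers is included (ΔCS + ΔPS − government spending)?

Net change in total surplus = -22542/19

Pre-subsidy: 1284/13 - (2/13)q = 245/3 + (1/3)q gives q* = 667/19 and p* = 1774/19.
With the rebate, buyers effectively pay pb = ps − 34, where ps is the price sellers receive.
On the curves, pb = 1284/13 - (2/13)q and ps = 245/3 + (1/3)q; the wedge ps − pb = 34 gives 245/3 + (1/3)q − (1284/13 - (2/13)q) = 34, so q' = 1993/19.
Then pb = 1284/13 − (2/13)·(1993/19) = 1570/19 and ps = 245/3 + (1/3)·(1993/19) = 2216/19.
ΔCS = ½(667/19 + 1993/19)(1774/19 − 1570/19) = 14280/19; ΔPS = ½(667/19 + 1993/19)(2216/19 − 1774/19) = 30940/19.
Government spending = 34 × 1993/19 = 67762/19.
Net change = 14280/19 + 30940/19 − 67762/19 = -22542/19. The loss equals the DWL triangle ½·34·1326/19.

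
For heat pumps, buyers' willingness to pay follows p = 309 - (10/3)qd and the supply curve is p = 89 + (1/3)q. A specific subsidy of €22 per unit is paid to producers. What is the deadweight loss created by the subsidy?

Deadweight loss = €66

Pre-subsidy: 309 - (10/3)q = 89 + (1/3)q gives q* = 60 and p* = 109.
With the subsidy, sellers receive ps = pb + 22 for each unit, where pb is the price buyers pay.
On the curves, pb = 309 - (10/3)q and ps = 89 + (1/3)q; the wedge ps − pb = 22 gives 89 + (1/3)q − (309 - (10/3)q) = 22, so q' = 66.
Then pb = 309 − (10/3)·66 = 89 and ps = 89 + (1/3)·66 = 111.
The subsidy expands output by 66 − 60 = 6 past the efficient level; on those units the gap between marginal cost and willingness to pay runs from 0 up to 22.
DWL = ½ × 22 × 6 = 66.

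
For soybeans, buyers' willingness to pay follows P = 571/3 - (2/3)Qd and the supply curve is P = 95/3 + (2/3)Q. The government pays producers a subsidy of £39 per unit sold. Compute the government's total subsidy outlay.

Government cost = £5781.75

Pre-subsidy: 571/3 - (2/3)Q = 95/3 + (2/3)Q gives Q* = 119 and P* = 111.
With the subsidy, sellers receive Ps = Pb + 39 for each unit, where Pb is the price buyers pay.
On the curves, Pb = 571/3 - (2/3)Q and Ps = 95/3 + (2/3)Q; the wedge Ps − Pb = 39 gives 95/3 + (2/3)Q − (571/3 - (2/3)Q) = 39, so Q' = 148.25.
Then Pb = 571/3 − (2/3)·148.25 = 91.5 and Ps = 95/3 + (2/3)·148.25 = 130.5.
Government outlay = subsidy × quantity = 39 × 148.25 = 5781.75.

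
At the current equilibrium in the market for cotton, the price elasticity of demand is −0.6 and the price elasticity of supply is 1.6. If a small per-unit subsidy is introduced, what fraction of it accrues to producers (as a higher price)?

For a small subsidy around the equilibrium, the benefit split depends on the relative slopes, which at a point are proportional to the elasticities.
Buyer share = εs/(εs + |εd|) = 1.6/(1.6 + 0.6) = 8/11; seller share = |εd|/(εs + |εd|) = 3/11.
So producers capture 3/11 of the subsidy.

Producer share = 3/11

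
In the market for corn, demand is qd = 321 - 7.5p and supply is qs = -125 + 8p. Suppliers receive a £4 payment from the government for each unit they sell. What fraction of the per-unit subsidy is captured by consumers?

Pre-subsidy: 321 - 7.5p = -125 + 8p gives p* = 892/31, q* = 3261/31.
With the subsidy, sellers receive ps = pb + 4 for each unit, where pb is the price buyers pay.
Supply in terms of pb becomes qs = -125 + 8(pb + 4) = -93 + 8pb. Setting this equal to demand: 321 - 7.5pb = -93 + 8pb, so pb = 828/31.
Sellers receive ps = 828/31 + 4 = 952/31; q' = 321 − 7.5·(828/31) = 3741/31.
Buyers' price falls by p* − pb = 892/31 − 828/31 = 64/31; sellers' price rises by ps − p* = 952/31 − 892/31 = 60/31.
So consumers capture (64/31)/4 = 16/31 of each unit of subsidy.

Consumer share = 16/31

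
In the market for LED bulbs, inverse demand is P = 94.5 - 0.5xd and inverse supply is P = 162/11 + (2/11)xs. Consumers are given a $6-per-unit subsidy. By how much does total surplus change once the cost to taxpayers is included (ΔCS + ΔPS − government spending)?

Pre-subsidy: 94.5 - 0.5x = 162/11 + (2/11)x gives x* = 117 and P* = 36.
With the rebate, buyers effectively pay Pb = Ps − 6, where Ps is the price sellers receive.
On the curves, Pb = 94.5 - 0.5x and Ps = 162/11 + (2/11)x; the wedge Ps − Pb = 6 gives 162/11 + (2/11)x − (94.5 - 0.5x) = 6, so x' = 125.8.
Then Pb = 94.5 − 0.5·125.8 = 31.6 and Ps = 162/11 + (2/11)·125.8 = 37.6.
ΔCS = ½(117 + 125.8)(36 − 31.6) = 534.16; ΔPS = ½(117 + 125.8)(37.6 − 36) = 194.24.
Government spending = 6 × 125.8 = 754.8.
Net change = 534.16 + 194.24 − 754.8 = -26.4. The loss equals the DWL triangle ½·6·8.8.

Net change in total surplus = -$26.4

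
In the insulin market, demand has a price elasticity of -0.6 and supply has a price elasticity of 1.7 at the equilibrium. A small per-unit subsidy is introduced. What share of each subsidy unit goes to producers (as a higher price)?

For a small subsidy around the equilibrium, the benefit split depends on the relative slopes, which at a point are proportional to the elasticities.
Buyer share = εs/(εs + |εd|) = 1.7/(1.7 + 0.6) = 17/23; seller share = |εd|/(εs + |εd|) = 6/23.
So producers capture 6/23 of the subsidy.

Producer share = 6/23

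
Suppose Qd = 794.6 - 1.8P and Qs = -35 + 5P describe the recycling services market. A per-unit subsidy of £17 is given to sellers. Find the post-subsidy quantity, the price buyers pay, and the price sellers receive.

Q' = 597.5; buyers pay £109.5; sellers receive £126.5

Pre-subsidy: 794.6 - 1.8P = -35 + 5P gives P* = 122, Q* = 575.
With the subsidy, sellers receive Ps = Pb + 17 for each unit, where Pb is the price buyers pay.
Supply in terms of Pb becomes Qs = -35 + 5(Pb + 17) = 50 + 5Pb. Setting this equal to demand: 794.6 - 1.8Pb = 50 + 5Pb, so Pb = 109.5.
Sellers receive Ps = 109.5 + 17 = 126.5; Q' = 794.6 − 1.8·109.5 = 597.5.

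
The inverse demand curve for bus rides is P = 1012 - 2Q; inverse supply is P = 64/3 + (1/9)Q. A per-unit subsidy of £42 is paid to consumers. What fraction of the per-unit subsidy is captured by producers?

Producer share = 1/19

Pre-subsidy: 1012 - 2Q = 64/3 + (1/9)Q gives Q* = 8916/19 and P* = 1396/19.
With the rebate, buyers effectively pay Pb = Ps − 42, where Ps is the price sellers receive.
On the curves, Pb = 1012 - 2Q and Ps = 64/3 + (1/9)Q; the wedge Ps − Pb = 42 gives 64/3 + (1/9)Q − (1012 - 2Q) = 42, so Q' = 9294/19.
Then Pb = 1012 − 2·(9294/19) = 640/19 and Ps = 64/3 + (1/9)·(9294/19) = 1438/19.
Buyers' price falls by P* − Pb = 1396/19 − 640/19 = 756/19; sellers' price rises by Ps − P* = 1438/19 − 1396/19 = 42/19.
So producers capture (42/19)/42 = 1/19 of each unit of subsidy.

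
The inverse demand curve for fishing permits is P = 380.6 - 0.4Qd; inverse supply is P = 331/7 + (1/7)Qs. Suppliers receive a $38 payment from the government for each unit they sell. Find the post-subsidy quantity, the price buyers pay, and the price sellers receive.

Pre-subsidy: 380.6 - 0.4Q = 331/7 + (1/7)Q gives Q* = 614 and P* = 135.
With the subsidy, sellers receive Ps = Pb + 38 for each unit, where Pb is the price buyers pay.
On the curves, Pb = 380.6 - 0.4Q and Ps = 331/7 + (1/7)Q; the wedge Ps − Pb = 38 gives 331/7 + (1/7)Q − (380.6 - 0.4Q) = 38, so Q' = 684.
Then Pb = 380.6 − 0.4·684 = 107 and Ps = 331/7 + (1/7)·684 = 145.

Q' = 684; buyers pay $107; sellers receive $145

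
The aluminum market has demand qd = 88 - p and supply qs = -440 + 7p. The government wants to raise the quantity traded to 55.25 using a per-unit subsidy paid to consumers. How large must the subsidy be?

At q = 55.25, invert demand for the buyer price: pb = (88 − 55.25)/1 = 32.75; invert supply for the seller price: ps = (55.25 − (-440))/7 = 70.75.
The subsidy must fill the gap: s = ps − pb = 70.75 − 32.75 = 38.

Required subsidy s = 38 per unit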